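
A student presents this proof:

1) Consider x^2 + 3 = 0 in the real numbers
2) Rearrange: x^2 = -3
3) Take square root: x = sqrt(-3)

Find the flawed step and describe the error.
Step 3: Take square root: x = sqrt(-3)

Step 3 takes the square root of -3, which is negative. In the real number system, the square root of a negative number is undefined. The equation x^2 + 3 = 0 has no real solutions. Square roots of negative numbers only exist in the complex numbers.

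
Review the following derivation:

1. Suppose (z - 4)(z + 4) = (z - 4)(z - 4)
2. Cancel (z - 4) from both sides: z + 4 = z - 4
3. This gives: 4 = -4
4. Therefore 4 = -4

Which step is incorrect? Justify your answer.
Step 2: Cancel (z - 4) from both sides: z + 4 = z - 4

Step 2 cancels (z - 4) from both sides. This is only valid if (z - 4) ≠ 0, i.e., z ≠ 4. When z = 4, both sides equal zero regardless of the other factors. The correct approach requires considering z = 4 as a separate case.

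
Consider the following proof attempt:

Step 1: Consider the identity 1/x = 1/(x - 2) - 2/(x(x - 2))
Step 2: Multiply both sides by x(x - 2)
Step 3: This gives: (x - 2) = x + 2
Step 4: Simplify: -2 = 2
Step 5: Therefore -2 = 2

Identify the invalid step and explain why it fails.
Step 3: This gives: (x - 2) = x + 2

Step 3 makes a sign error when clearing denominators. Multiplying -2/(x(x - 2)) by x(x - 2) gives -2, not +2. The correct result is (x - 2) = x - 2, which is trivially true, not (x - 2) = x + 2. (Step 1 is a valid identity: 1/(x - 2) - 2/(x(x - 2)) = (x - 2)/(x(x - 2)) = 1/x.)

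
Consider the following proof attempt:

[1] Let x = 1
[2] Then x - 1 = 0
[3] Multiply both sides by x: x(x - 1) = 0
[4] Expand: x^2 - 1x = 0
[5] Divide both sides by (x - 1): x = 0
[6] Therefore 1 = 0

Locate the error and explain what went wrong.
Step 5: Divide both sides by (x - 1): x = 0

Step 5 divides both sides by (x - 1). However, since x = 1, we have (x - 1) = 0. Division by zero is undefined, making this step invalid.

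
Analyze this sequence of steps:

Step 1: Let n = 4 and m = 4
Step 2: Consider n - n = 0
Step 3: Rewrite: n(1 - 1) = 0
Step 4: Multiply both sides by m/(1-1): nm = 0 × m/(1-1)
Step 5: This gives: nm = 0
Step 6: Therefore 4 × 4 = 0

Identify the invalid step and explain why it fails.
Step 4: Multiply both sides by m/(1-1): nm = 0 × m/(1-1)

Step 4 multiplies both sides by m/(1-1). However, 1-1 = 0, so this is multiplication by m/0, which is undefined. We cannot multiply by an undefined expression.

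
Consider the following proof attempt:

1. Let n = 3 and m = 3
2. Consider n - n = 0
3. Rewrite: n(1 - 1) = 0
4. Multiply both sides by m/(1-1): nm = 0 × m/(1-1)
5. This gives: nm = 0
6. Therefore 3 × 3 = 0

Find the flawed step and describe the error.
Step 4: Multiply both sides by m/(1-1): nm = 0 × m/(1-1)

Step 4 multiplies both sides by m/(1-1). However, 1-1 = 0, so this is multiplication by m/0, which is undefined. We cannot multiply by an undefined expression.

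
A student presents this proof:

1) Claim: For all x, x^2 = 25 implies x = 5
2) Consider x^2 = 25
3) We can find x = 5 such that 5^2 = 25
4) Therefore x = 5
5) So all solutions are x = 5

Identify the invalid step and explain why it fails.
Step 4: Therefore x = 5

Step 4 incorrectly concludes that x = 5 is the only solution. The proof shows that x = 5 is A solution (existence), but does not show it is the ONLY solution (uniqueness). In fact, x = -5 is also a solution since (-5)^2 = 25. Finding one solution doesn't prove there are no others.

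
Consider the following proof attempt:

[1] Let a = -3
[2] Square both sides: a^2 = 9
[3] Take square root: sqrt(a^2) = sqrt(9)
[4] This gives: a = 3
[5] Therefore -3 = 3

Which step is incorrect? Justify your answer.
Step 4: This gives: a = 3

Step 4 incorrectly states that sqrt(a^2) = a. The correct identity is sqrt(a^2) = |a|. Since a = -3 < 0, we have sqrt(a^2) = |-3| = 3, not a = -3.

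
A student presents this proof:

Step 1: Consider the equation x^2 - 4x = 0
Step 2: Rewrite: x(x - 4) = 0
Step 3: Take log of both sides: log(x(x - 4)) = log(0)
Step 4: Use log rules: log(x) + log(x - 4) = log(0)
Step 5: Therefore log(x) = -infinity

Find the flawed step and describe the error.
Step 3: Take log of both sides: log(x(x - 4)) = log(0)

Step 3 takes the logarithm of both sides, resulting in log(0) on the right side. The logarithm is only defined for positive numbers; log(0) is undefined (approaches negative infinity). This operation is invalid.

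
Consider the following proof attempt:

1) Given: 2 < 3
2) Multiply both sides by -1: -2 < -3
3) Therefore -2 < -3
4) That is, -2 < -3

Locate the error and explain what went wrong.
Step 2: Multiply both sides by -1: -2 < -3

Step 2 multiplies both sides by -1 but fails to reverse the inequality sign. When multiplying (or dividing) an inequality by a negative number, the direction must be reversed. Since 2 < 3, we should get -2 > -3, i.e., -2 > -3.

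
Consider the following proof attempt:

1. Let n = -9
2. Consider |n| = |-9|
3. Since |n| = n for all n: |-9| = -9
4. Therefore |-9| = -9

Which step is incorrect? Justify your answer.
Step 3: Since |n| = n for all n: |-9| = -9

Step 3 incorrectly states that |n| = n for all n. The correct definition is |n| = n when n >= 0, and |n| = -n when n < 0. Since -9 < 0, we have |-9| = -(-9) = 9, not -9.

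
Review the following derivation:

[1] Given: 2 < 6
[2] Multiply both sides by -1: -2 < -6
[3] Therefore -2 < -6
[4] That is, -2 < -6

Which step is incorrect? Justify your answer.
Step 2: Multiply both sides by -1: -2 < -6

Step 2 multiplies both sides by -1 but fails to reverse the inequality sign. When multiplying (or dividing) an inequality by a negative number, the direction must be reversed. Since 2 < 6, we should get -2 > -6, i.e., -2 > -6.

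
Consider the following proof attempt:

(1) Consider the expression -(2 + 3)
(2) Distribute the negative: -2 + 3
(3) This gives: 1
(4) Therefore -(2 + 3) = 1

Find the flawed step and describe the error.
Step 2: Distribute the negative: -2 + 3

Step 2 incorrectly distributes the negative sign. The correct distribution is -(2 + 3) = -2 - 3 = -5. The negative must be applied to both terms, not just the first. The error treats -(2 + 3) as -2 + 3, which equals 1 instead of -5.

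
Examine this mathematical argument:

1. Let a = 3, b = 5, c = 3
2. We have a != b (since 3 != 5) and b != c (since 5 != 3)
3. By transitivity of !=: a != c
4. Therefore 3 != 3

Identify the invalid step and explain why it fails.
Step 3: By transitivity of !=: a != c

Step 3 incorrectly applies transitivity to the '!=' relation. Transitivity states: if a R b and b R c, then a R c. However, '!=' is not transitive. Counterexample: 3 != 5 and 5 != 3, but 3 = 3 (both equal 3). Transitivity holds for relations like <, <=, =, but not for !=.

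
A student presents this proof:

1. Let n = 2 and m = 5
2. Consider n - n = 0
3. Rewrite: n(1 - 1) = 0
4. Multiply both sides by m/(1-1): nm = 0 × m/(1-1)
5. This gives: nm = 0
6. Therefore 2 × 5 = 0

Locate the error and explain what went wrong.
Step 4: Multiply both sides by m/(1-1): nm = 0 × m/(1-1)

Step 4 multiplies both sides by m/(1-1). However, 1-1 = 0, so this is multiplication by m/0, which is undefined. We cannot multiply by an undefined expression.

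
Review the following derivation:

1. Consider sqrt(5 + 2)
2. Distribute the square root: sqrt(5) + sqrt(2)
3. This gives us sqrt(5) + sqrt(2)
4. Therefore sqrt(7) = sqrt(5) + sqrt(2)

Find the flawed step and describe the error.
Step 2: Distribute the square root: sqrt(5) + sqrt(2)

Step 2 incorrectly 'distributes' the square root over addition. The square root function does not distribute: sqrt(a + b) ≠ sqrt(a) + sqrt(b). In fact, sqrt(5 + 2) = sqrt(7) ≈ 2.6458, while sqrt(5) + sqrt(2) ≈ 3.6503.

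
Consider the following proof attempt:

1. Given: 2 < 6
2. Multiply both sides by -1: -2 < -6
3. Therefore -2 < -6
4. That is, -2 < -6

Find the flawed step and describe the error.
Step 2: Multiply both sides by -1: -2 < -6

Step 2 multiplies both sides by -1 but fails to reverse the inequality sign. When multiplying (or dividing) an inequality by a negative number, the direction must be reversed. Since 2 < 6, we should get -2 > -6, i.e., -2 > -6.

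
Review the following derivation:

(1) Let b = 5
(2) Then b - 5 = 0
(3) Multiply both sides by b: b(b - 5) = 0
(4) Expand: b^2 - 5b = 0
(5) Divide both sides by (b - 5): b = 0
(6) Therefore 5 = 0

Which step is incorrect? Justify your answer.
Step 5: Divide both sides by (b - 5): b = 0

Step 5 divides both sides by (b - 5). However, since b = 5, we have (b - 5) = 0. Division by zero is undefined, making this step invalid.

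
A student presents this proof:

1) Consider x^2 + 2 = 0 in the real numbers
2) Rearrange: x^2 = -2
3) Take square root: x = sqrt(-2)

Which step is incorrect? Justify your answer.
Step 3: Take square root: x = sqrt(-2)

Step 3 takes the square root of -2, which is negative. In the real number system, the square root of a negative number is undefined. The equation x^2 + 2 = 0 has no real solutions. Square roots of negative numbers only exist in the complex numbers.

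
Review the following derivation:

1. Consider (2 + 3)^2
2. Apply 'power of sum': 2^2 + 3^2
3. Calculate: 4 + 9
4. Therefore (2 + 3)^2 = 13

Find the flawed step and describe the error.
Step 2: Apply 'power of sum': 2^2 + 3^2

Step 2 incorrectly applies a non-existent rule '(a+b)^n = a^n + b^n'. This is false in general. The correct expansion uses the binomial theorem. The actual value is (2 + 3)^2 = 5^2 = 25, not 13.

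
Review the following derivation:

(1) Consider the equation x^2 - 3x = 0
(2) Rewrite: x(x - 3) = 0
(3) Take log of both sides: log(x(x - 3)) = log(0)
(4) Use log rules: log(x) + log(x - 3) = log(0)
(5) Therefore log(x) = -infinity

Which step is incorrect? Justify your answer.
Step 3: Take log of both sides: log(x(x - 3)) = log(0)

Step 3 takes the logarithm of both sides, resulting in log(0) on the right side. The logarithm is only defined for positive numbers; log(0) is undefined (approaches negative infinity). This operation is invalid.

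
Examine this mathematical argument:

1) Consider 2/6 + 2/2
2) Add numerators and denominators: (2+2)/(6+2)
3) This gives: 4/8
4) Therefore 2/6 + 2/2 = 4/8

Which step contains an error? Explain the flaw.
Step 2: Add numerators and denominators: (2+2)/(6+2)

Step 2 incorrectly adds fractions by separately adding numerators and denominators. This is wrong. The correct method requires a common denominator: 2/6 + 2/2 = (2×2 + 2×6)/(6×2) = 16/12 = 4/3. The method used gives 4/8, which is different.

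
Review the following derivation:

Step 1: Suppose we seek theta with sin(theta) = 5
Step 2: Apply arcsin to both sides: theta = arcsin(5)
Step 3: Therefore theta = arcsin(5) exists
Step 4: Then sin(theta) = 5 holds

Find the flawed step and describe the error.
Step 2: Apply arcsin to both sides: theta = arcsin(5)

Step 2 applies arcsin to 5. However, arcsin(x) is only defined for x in [-1, 1] because sin(theta) can only produce values in that range. Since |5| > 1, arcsin(5) is undefined. There is no angle whose sine equals 5.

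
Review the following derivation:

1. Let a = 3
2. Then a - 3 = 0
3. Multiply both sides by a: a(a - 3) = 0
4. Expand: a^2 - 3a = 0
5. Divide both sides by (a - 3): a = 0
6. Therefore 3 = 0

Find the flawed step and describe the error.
Step 5: Divide both sides by (a - 3): a = 0

Step 5 divides both sides by (a - 3). However, since a = 3, we have (a - 3) = 0. Division by zero is undefined, making this step invalid.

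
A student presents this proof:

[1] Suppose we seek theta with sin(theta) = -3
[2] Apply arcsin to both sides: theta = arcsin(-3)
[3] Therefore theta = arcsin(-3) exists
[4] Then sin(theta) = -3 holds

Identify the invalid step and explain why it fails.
Step 2: Apply arcsin to both sides: theta = arcsin(-3)

Step 2 applies arcsin to -3. However, arcsin(x) is only defined for x in [-1, 1] because sin(theta) can only produce values in that range. Since |-3| > 1, arcsin(-3) is undefined. There is no angle whose sine equals -3.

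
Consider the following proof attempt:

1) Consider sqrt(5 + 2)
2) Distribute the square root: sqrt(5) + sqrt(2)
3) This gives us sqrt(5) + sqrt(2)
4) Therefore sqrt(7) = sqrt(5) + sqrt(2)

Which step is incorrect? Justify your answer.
Step 2: Distribute the square root: sqrt(5) + sqrt(2)

Step 2 incorrectly 'distributes' the square root over addition. The square root function does not distribute: sqrt(a + b) ≠ sqrt(a) + sqrt(b). In fact, sqrt(5 + 2) = sqrt(7) ≈ 2.6458, while sqrt(5) + sqrt(2) ≈ 3.6503.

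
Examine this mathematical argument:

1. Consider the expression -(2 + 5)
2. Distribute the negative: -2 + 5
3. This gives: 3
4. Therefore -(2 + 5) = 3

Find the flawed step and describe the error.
Step 2: Distribute the negative: -2 + 5

Step 2 incorrectly distributes the negative sign. The correct distribution is -(2 + 5) = -2 - 5 = -7. The negative must be applied to both terms, not just the first. The error treats -(2 + 5) as -2 + 5, which equals 3 instead of -7.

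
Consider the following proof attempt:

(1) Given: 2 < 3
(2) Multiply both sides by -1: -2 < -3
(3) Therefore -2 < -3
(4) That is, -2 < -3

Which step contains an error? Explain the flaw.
Step 2: Multiply both sides by -1: -2 < -3

Step 2 multiplies both sides by -1 but fails to reverse the inequality sign. When multiplying (or dividing) an inequality by a negative number, the direction must be reversed. Since 2 < 3, we should get -2 > -3, i.e., -2 > -3.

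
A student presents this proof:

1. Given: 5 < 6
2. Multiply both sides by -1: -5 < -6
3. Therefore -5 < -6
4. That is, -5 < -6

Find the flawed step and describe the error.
Step 2: Multiply both sides by -1: -5 < -6

Step 2 multiplies both sides by -1 but fails to reverse the inequality sign. When multiplying (or dividing) an inequality by a negative number, the direction must be reversed. Since 5 < 6, we should get -5 > -6, i.e., -5 > -6.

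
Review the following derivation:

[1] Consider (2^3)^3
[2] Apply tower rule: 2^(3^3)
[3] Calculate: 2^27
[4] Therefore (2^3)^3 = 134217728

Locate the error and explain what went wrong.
Step 2: Apply tower rule: 2^(3^3)

Step 2 incorrectly states that (a^b)^c = a^(b^c). The correct rule is (a^b)^c = a^(b×c). The actual value is (2^3)^3 = 2^9 = 512, not 2^27 = 134217728.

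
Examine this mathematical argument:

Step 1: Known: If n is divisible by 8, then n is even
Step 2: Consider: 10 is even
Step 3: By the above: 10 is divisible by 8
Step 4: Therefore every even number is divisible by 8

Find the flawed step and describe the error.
Step 3: By the above: 10 is divisible by 8

Step 3 commits the fallacy of affirming the consequent. The known fact 'divisible by 8 → even' does NOT imply 'even → divisible by 8'. That would be the converse, which is false. For example, 10 is even but 10 ÷ 8 = 1.25, which is not an integer.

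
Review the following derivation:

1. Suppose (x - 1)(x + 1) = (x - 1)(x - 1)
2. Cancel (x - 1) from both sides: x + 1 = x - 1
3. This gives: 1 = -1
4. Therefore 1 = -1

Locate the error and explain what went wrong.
Step 2: Cancel (x - 1) from both sides: x + 1 = x - 1

Step 2 cancels (x - 1) from both sides. This is only valid if (x - 1) ≠ 0, i.e., x ≠ 1. When x = 1, both sides equal zero regardless of the other factors. The correct approach requires considering x = 1 as a separate case.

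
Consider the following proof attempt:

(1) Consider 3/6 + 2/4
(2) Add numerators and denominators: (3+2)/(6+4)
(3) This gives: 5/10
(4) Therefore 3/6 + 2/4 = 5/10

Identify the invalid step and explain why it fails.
Step 2: Add numerators and denominators: (3+2)/(6+4)

Step 2 incorrectly adds fractions by separately adding numerators and denominators. This is wrong. The correct method requires a common denominator: 3/6 + 2/4 = (3×4 + 2×6)/(6×4) = 24/24 = 1. The method used gives 5/10, which is different.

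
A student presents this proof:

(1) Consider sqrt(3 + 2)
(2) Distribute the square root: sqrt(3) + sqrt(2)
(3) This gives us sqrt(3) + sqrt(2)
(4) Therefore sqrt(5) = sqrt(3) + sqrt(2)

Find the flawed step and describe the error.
Step 2: Distribute the square root: sqrt(3) + sqrt(2)

Step 2 incorrectly 'distributes' the square root over addition. The square root function does not distribute: sqrt(a + b) ≠ sqrt(a) + sqrt(b). In fact, sqrt(3 + 2) = sqrt(5) ≈ 2.2361, while sqrt(3) + sqrt(2) ≈ 3.1463.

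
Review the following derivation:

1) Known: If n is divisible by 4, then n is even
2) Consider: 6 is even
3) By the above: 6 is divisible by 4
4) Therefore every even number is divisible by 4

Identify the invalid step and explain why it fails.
Step 3: By the above: 6 is divisible by 4

Step 3 commits the fallacy of affirming the consequent. The known fact 'divisible by 4 → even' does NOT imply 'even → divisible by 4'. That would be the converse, which is false. For example, 6 is even but 6 ÷ 4 = 1.50, which is not an integer.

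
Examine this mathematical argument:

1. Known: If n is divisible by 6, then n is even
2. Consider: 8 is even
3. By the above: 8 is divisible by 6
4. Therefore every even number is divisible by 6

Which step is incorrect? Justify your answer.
Step 3: By the above: 8 is divisible by 6

Step 3 commits the fallacy of affirming the consequent. The known fact 'divisible by 6 → even' does NOT imply 'even → divisible by 6'. That would be the converse, which is false. For example, 8 is even but 8 ÷ 6 = 1.33, which is not an integer.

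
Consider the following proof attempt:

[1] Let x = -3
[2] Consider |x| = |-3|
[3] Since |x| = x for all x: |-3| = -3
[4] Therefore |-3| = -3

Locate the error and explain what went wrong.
Step 3: Since |x| = x for all x: |-3| = -3

Step 3 incorrectly states that |x| = x for all x. The correct definition is |x| = x when x >= 0, and |x| = -x when x < 0. Since -3 < 0, we have |-3| = -(-3) = 3, not -3.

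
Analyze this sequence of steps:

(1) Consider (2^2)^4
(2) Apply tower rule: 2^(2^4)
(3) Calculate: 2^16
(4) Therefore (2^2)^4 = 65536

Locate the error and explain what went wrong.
Step 2: Apply tower rule: 2^(2^4)

Step 2 incorrectly states that (a^b)^c = a^(b^c). The correct rule is (a^b)^c = a^(b×c). The actual value is (2^2)^4 = 2^8 = 256, not 2^16 = 65536.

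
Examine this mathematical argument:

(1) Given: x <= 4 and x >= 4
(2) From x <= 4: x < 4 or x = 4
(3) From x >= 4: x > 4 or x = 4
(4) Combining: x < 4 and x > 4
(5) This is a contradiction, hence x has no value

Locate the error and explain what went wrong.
Step 4: Combining: x < 4 and x > 4

Step 4 incorrectly combines the conditions. From x <= 4 and x >= 4, the intersection is x = 4. The error treats the 'or' cases as 'and' requirements. The correct conclusion is that x = 4 is the unique solution, not that no solution exists.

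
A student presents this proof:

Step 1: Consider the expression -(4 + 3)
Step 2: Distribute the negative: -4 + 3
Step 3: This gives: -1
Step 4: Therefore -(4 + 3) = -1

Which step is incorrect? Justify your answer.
Step 2: Distribute the negative: -4 + 3

Step 2 incorrectly distributes the negative sign. The correct distribution is -(4 + 3) = -4 - 3 = -7. The negative must be applied to both terms, not just the first. The error treats -(4 + 3) as -4 + 3, which equals -1 instead of -7.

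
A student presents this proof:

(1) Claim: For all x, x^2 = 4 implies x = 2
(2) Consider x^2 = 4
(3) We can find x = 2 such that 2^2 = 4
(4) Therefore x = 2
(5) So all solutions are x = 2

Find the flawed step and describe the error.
Step 4: Therefore x = 2

Step 4 incorrectly concludes that x = 2 is the only solution. The proof shows that x = 2 is A solution (existence), but does not show it is the ONLY solution (uniqueness). In fact, x = -2 is also a solution since (-2)^2 = 4. Finding one solution doesn't prove there are no others.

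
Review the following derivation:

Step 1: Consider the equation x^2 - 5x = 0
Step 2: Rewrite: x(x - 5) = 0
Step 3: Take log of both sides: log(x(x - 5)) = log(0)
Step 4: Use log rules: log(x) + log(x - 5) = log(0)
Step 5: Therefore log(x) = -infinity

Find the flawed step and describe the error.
Step 3: Take log of both sides: log(x(x - 5)) = log(0)

Step 3 takes the logarithm of both sides, resulting in log(0) on the right side. The logarithm is only defined for positive numbers; log(0) is undefined (approaches negative infinity). This operation is invalid.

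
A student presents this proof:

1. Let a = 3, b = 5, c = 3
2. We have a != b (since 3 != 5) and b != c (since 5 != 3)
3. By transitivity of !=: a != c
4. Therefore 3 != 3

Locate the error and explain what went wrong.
Step 3: By transitivity of !=: a != c

Step 3 incorrectly applies transitivity to the '!=' relation. Transitivity states: if a R b and b R c, then a R c. However, '!=' is not transitive. Counterexample: 3 != 5 and 5 != 3, but 3 = 3 (both equal 3). Transitivity holds for relations like <, <=, =, but not for !=.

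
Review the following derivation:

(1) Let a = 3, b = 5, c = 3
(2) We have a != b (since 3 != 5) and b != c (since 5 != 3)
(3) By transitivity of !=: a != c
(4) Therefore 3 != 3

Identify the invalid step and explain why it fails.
Step 3: By transitivity of !=: a != c

Step 3 incorrectly applies transitivity to the '!=' relation. Transitivity states: if a R b and b R c, then a R c. However, '!=' is not transitive. Counterexample: 3 != 5 and 5 != 3, but 3 = 3 (both equal 3). Transitivity holds for relations like <, <=, =, but not for !=.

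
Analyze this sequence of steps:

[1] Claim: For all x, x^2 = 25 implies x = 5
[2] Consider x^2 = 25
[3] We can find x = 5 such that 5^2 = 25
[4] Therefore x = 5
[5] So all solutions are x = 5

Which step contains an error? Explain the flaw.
Step 4: Therefore x = 5

Step 4 incorrectly concludes that x = 5 is the only solution. The proof shows that x = 5 is A solution (existence), but does not show it is the ONLY solution (uniqueness). In fact, x = -5 is also a solution since (-5)^2 = 25. Finding one solution doesn't prove there are no others.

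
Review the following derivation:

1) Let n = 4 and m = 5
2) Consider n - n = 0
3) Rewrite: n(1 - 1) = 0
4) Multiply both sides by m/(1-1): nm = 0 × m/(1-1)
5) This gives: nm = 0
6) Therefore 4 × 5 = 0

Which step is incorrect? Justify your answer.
Step 4: Multiply both sides by m/(1-1): nm = 0 × m/(1-1)

Step 4 multiplies both sides by m/(1-1). However, 1-1 = 0, so this is multiplication by m/0, which is undefined. We cannot multiply by an undefined expression.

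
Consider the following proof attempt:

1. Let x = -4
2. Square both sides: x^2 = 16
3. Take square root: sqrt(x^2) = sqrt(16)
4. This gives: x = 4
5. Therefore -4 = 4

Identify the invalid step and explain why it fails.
Step 4: This gives: x = 4

Step 4 incorrectly states that sqrt(x^2) = x. The correct identity is sqrt(x^2) = |x|. Since x = -4 < 0, we have sqrt(x^2) = |-4| = 4, not x = -4.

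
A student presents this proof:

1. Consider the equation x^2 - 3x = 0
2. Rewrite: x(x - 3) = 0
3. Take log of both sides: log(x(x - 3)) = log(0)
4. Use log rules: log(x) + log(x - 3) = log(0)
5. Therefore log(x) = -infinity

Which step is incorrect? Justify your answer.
Step 3: Take log of both sides: log(x(x - 3)) = log(0)

Step 3 takes the logarithm of both sides, resulting in log(0) on the right side. The logarithm is only defined for positive numbers; log(0) is undefined (approaches negative infinity). This operation is invalid.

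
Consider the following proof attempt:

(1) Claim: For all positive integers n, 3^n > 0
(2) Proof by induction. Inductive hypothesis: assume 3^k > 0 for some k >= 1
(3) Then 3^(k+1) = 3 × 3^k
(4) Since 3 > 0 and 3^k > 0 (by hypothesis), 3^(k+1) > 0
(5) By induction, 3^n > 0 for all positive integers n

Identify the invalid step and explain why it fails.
Step 5: By induction, 3^n > 0 for all positive integers n

Step 5 concludes the proof by induction, but no base case was ever established. A valid induction proof requires: (1) a base case proving 3^1 > 0, and (2) an inductive step showing IF 3^k > 0 THEN 3^(k+1) > 0. Steps 2-4 correctly establish the inductive step, but without the base case the conclusion in step 5 does not follow.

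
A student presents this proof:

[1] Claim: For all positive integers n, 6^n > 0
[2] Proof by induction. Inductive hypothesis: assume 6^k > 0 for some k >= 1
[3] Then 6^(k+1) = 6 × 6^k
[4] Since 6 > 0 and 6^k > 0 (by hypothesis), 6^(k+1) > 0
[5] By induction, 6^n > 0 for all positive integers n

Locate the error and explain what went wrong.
Step 5: By induction, 6^n > 0 for all positive integers n

Step 5 concludes the proof by induction, but no base case was ever established. A valid induction proof requires: (1) a base case proving 6^1 > 0, and (2) an inductive step showing IF 6^k > 0 THEN 6^(k+1) > 0. Steps 2-4 correctly establish the inductive step, but without the base case the conclusion in step 5 does not follow.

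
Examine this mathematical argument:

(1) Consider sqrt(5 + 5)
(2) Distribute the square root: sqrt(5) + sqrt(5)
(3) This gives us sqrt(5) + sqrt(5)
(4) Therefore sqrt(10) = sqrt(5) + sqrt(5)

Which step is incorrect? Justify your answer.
Step 2: Distribute the square root: sqrt(5) + sqrt(5)

Step 2 incorrectly 'distributes' the square root over addition. The square root function does not distribute: sqrt(a + b) ≠ sqrt(a) + sqrt(b). In fact, sqrt(5 + 5) = sqrt(10) ≈ 3.1623, while sqrt(5) + sqrt(5) ≈ 4.4721.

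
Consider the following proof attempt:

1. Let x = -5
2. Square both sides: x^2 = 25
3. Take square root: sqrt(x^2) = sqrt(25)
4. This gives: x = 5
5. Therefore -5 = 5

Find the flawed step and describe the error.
Step 4: This gives: x = 5

Step 4 incorrectly states that sqrt(x^2) = x. The correct identity is sqrt(x^2) = |x|. Since x = -5 < 0, we have sqrt(x^2) = |-5| = 5, not x = -5.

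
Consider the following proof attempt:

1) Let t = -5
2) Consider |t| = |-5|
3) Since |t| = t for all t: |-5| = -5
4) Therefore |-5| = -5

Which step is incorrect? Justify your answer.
Step 3: Since |t| = t for all t: |-5| = -5

Step 3 incorrectly states that |t| = t for all t. The correct definition is |t| = t when t >= 0, and |t| = -t when t < 0. Since -5 < 0, we have |-5| = -(-5) = 5, not -5.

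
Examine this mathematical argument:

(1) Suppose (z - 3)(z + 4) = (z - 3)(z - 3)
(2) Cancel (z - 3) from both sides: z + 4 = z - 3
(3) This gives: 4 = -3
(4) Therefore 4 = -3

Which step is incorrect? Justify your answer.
Step 2: Cancel (z - 3) from both sides: z + 4 = z - 3

Step 2 cancels (z - 3) from both sides. This is only valid if (z - 3) ≠ 0, i.e., z ≠ 3. When z = 3, both sides equal zero regardless of the other factors. The correct approach requires considering z = 3 as a separate case.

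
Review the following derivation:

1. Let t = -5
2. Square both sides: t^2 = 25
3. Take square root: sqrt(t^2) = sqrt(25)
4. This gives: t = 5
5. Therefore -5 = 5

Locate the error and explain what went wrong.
Step 4: This gives: t = 5

Step 4 incorrectly states that sqrt(t^2) = t. The correct identity is sqrt(t^2) = |t|. Since t = -5 < 0, we have sqrt(t^2) = |-5| = 5, not t = -5.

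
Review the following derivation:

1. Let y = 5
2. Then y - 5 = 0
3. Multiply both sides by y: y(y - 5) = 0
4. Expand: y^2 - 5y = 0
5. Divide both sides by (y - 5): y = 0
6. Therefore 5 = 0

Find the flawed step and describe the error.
Step 5: Divide both sides by (y - 5): y = 0

Step 5 divides both sides by (y - 5). However, since y = 5, we have (y - 5) = 0. Division by zero is undefined, making this step invalid.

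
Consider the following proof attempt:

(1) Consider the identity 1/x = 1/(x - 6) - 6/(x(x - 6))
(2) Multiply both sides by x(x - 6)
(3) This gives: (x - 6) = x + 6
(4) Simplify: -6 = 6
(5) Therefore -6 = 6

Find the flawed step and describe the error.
Step 3: This gives: (x - 6) = x + 6

Step 3 makes a sign error when clearing denominators. Multiplying -6/(x(x - 6)) by x(x - 6) gives -6, not +6. The correct result is (x - 6) = x - 6, which is trivially true, not (x - 6) = x + 6. (Step 1 is a valid identity: 1/(x - 6) - 6/(x(x - 6)) = (x - 6)/(x(x - 6)) = 1/x.)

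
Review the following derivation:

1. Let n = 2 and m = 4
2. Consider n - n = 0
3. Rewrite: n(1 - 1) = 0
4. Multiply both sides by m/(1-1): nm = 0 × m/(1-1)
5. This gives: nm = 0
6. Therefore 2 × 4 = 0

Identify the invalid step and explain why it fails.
Step 4: Multiply both sides by m/(1-1): nm = 0 × m/(1-1)

Step 4 multiplies both sides by m/(1-1). However, 1-1 = 0, so this is multiplication by m/0, which is undefined. We cannot multiply by an undefined expression.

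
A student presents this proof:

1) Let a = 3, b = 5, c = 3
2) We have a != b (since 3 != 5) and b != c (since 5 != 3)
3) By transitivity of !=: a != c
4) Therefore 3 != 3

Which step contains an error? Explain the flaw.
Step 3: By transitivity of !=: a != c

Step 3 incorrectly applies transitivity to the '!=' relation. Transitivity states: if a R b and b R c, then a R c. However, '!=' is not transitive. Counterexample: 3 != 5 and 5 != 3, but 3 = 3 (both equal 3). Transitivity holds for relations like <, <=, =, but not for !=.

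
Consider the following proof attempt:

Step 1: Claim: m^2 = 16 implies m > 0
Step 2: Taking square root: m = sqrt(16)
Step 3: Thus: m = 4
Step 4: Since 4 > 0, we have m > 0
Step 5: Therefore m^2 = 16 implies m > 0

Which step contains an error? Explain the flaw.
Step 2: Taking square root: m = sqrt(16)

Step 2 takes the square root and assumes the positive root only. The equation m^2 = 16 actually has two solutions: m = 4 and m = -4. The proof silently assumes m > 0 without justification, then uses this assumption to conclude m > 0, which is circular. The counterexample m = -4 shows the claim is false.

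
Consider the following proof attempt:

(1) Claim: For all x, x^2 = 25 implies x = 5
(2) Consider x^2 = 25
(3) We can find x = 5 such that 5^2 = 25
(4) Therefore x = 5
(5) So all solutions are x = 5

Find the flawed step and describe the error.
Step 4: Therefore x = 5

Step 4 incorrectly concludes that x = 5 is the only solution. The proof shows that x = 5 is A solution (existence), but does not show it is the ONLY solution (uniqueness). In fact, x = -5 is also a solution since (-5)^2 = 25. Finding one solution doesn't prove there are no others.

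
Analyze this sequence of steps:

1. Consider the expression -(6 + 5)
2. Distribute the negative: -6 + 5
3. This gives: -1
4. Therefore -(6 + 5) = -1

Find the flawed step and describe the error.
Step 2: Distribute the negative: -6 + 5

Step 2 incorrectly distributes the negative sign. The correct distribution is -(6 + 5) = -6 - 5 = -11. The negative must be applied to both terms, not just the first. The error treats -(6 + 5) as -6 + 5, which equals -1 instead of -11.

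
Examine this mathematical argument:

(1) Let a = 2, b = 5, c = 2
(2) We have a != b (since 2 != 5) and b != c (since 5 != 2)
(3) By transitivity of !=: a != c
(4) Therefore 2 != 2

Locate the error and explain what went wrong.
Step 3: By transitivity of !=: a != c

Step 3 incorrectly applies transitivity to the '!=' relation. Transitivity states: if a R b and b R c, then a R c. However, '!=' is not transitive. Counterexample: 2 != 5 and 5 != 2, but 2 = 2 (both equal 2). Transitivity holds for relations like <, <=, =, but not for !=.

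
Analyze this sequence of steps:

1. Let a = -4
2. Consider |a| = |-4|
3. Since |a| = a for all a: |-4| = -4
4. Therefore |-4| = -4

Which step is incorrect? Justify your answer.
Step 3: Since |a| = a for all a: |-4| = -4

Step 3 incorrectly states that |a| = a for all a. The correct definition is |a| = a when a >= 0, and |a| = -a when a < 0. Since -4 < 0, we have |-4| = -(-4) = 4, not -4.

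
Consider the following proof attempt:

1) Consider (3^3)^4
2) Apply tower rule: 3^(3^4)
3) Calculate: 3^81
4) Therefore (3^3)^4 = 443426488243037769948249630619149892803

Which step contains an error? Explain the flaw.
Step 2: Apply tower rule: 3^(3^4)

Step 2 incorrectly states that (a^b)^c = a^(b^c). The correct rule is (a^b)^c = a^(b×c). The actual value is (3^3)^4 = 3^12 = 531441, not 3^81 = 443426488243037769948249630619149892803.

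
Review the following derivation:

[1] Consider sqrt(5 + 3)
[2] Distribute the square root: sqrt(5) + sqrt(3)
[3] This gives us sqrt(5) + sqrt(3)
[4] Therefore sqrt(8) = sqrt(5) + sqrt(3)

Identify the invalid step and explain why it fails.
Step 2: Distribute the square root: sqrt(5) + sqrt(3)

Step 2 incorrectly 'distributes' the square root over addition. The square root function does not distribute: sqrt(a + b) ≠ sqrt(a) + sqrt(b). In fact, sqrt(5 + 3) = sqrt(8) ≈ 2.8284, while sqrt(5) + sqrt(3) ≈ 3.9681.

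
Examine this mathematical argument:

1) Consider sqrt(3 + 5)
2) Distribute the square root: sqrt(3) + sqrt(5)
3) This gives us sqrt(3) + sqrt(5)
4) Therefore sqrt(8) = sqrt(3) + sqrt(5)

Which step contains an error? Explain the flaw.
Step 2: Distribute the square root: sqrt(3) + sqrt(5)

Step 2 incorrectly 'distributes' the square root over addition. The square root function does not distribute: sqrt(a + b) ≠ sqrt(a) + sqrt(b). In fact, sqrt(3 + 5) = sqrt(8) ≈ 2.8284, while sqrt(3) + sqrt(5) ≈ 3.9681.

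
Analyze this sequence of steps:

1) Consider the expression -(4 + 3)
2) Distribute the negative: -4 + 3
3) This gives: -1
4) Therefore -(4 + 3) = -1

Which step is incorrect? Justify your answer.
Step 2: Distribute the negative: -4 + 3

Step 2 incorrectly distributes the negative sign. The correct distribution is -(4 + 3) = -4 - 3 = -7. The negative must be applied to both terms, not just the first. The error treats -(4 + 3) as -4 + 3, which equals -1 instead of -7.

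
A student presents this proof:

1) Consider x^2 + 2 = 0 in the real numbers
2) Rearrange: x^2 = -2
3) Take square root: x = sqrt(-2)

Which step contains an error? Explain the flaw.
Step 3: Take square root: x = sqrt(-2)

Step 3 takes the square root of -2, which is negative. In the real number system, the square root of a negative number is undefined. The equation x^2 + 2 = 0 has no real solutions. Square roots of negative numbers only exist in the complex numbers.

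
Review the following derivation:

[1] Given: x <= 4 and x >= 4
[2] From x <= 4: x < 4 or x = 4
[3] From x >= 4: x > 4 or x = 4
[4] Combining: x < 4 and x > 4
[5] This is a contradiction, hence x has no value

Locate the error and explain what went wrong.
Step 4: Combining: x < 4 and x > 4

Step 4 incorrectly combines the conditions. From x <= 4 and x >= 4, the intersection is x = 4. The error treats the 'or' cases as 'and' requirements. The correct conclusion is that x = 4 is the unique solution, not that no solution exists.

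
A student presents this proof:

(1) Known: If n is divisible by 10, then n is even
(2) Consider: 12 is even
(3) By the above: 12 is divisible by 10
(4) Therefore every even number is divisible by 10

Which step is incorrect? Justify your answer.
Step 3: By the above: 12 is divisible by 10

Step 3 commits the fallacy of affirming the consequent. The known fact 'divisible by 10 → even' does NOT imply 'even → divisible by 10'. That would be the converse, which is false. For example, 12 is even but 12 ÷ 10 = 1.20, which is not an integer.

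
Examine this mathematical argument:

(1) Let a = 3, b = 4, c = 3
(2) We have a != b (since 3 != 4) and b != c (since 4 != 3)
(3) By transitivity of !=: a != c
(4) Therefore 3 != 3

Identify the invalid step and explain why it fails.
Step 3: By transitivity of !=: a != c

Step 3 incorrectly applies transitivity to the '!=' relation. Transitivity states: if a R b and b R c, then a R c. However, '!=' is not transitive. Counterexample: 3 != 4 and 4 != 3, but 3 = 3 (both equal 3). Transitivity holds for relations like <, <=, =, but not for !=.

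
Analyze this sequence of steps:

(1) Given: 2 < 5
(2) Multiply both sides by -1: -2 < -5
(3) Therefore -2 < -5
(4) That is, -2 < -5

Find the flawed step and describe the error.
Step 2: Multiply both sides by -1: -2 < -5

Step 2 multiplies both sides by -1 but fails to reverse the inequality sign. When multiplying (or dividing) an inequality by a negative number, the direction must be reversed. Since 2 < 5, we should get -2 > -5, i.e., -2 > -5.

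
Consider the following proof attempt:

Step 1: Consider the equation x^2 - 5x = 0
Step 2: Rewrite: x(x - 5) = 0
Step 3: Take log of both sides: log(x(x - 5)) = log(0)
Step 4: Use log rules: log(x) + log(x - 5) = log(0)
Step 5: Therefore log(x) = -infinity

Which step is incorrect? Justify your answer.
Step 3: Take log of both sides: log(x(x - 5)) = log(0)

Step 3 takes the logarithm of both sides, resulting in log(0) on the right side. The logarithm is only defined for positive numbers; log(0) is undefined (approaches negative infinity). This operation is invalid.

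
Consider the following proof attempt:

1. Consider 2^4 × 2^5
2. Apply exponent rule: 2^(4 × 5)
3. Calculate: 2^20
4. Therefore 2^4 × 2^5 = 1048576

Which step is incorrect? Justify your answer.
Step 2: Apply exponent rule: 2^(4 × 5)

Step 2 incorrectly states that a^b × a^c = a^(b×c). The correct rule is a^b × a^c = a^(b+c). The actual value is 2^4 × 2^5 = 2^9 = 512, not 2^20 = 1048576.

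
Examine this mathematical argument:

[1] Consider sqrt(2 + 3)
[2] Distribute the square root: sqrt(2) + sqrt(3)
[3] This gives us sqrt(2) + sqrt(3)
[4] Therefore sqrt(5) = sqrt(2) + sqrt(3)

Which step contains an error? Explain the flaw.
Step 2: Distribute the square root: sqrt(2) + sqrt(3)

Step 2 incorrectly 'distributes' the square root over addition. The square root function does not distribute: sqrt(a + b) ≠ sqrt(a) + sqrt(b). In fact, sqrt(2 + 3) = sqrt(5) ≈ 2.2361, while sqrt(2) + sqrt(3) ≈ 3.1463.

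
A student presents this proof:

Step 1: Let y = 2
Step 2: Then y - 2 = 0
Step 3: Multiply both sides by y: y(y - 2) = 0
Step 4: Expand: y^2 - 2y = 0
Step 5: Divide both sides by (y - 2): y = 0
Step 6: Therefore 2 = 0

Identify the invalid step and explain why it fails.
Step 5: Divide both sides by (y - 2): y = 0

Step 5 divides both sides by (y - 2). However, since y = 2, we have (y - 2) = 0. Division by zero is undefined, making this step invalid.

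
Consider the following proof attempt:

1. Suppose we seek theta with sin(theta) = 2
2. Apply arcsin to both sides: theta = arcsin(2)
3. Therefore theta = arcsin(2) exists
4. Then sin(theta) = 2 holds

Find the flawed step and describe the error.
Step 2: Apply arcsin to both sides: theta = arcsin(2)

Step 2 applies arcsin to 2. However, arcsin(x) is only defined for x in [-1, 1] because sin(theta) can only produce values in that range. Since |2| > 1, arcsin(2) is undefined. There is no angle whose sine equals 2.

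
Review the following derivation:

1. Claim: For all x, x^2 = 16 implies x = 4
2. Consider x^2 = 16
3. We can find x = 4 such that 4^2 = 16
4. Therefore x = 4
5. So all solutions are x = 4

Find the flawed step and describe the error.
Step 4: Therefore x = 4

Step 4 incorrectly concludes that x = 4 is the only solution. The proof shows that x = 4 is A solution (existence), but does not show it is the ONLY solution (uniqueness). In fact, x = -4 is also a solution since (-4)^2 = 16. Finding one solution doesn't prove there are no others.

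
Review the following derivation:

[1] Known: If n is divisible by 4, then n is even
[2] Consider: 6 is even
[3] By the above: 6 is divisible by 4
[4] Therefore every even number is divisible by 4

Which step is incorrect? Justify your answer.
Step 3: By the above: 6 is divisible by 4

Step 3 commits the fallacy of affirming the consequent. The known fact 'divisible by 4 → even' does NOT imply 'even → divisible by 4'. That would be the converse, which is false. For example, 6 is even but 6 ÷ 4 = 1.50, which is not an integer.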